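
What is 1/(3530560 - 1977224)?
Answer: 1/1553336 ≈ 6.4378e-7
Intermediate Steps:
1/(3530560 - 1977224) = 1/1553336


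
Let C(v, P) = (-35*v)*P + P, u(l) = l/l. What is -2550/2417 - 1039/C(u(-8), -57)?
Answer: -7453163/4684146 ≈ -1.5911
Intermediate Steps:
u(l) = 1
C(v, P) = P - 35*P*v (C(v, P) = -35*P*v + P = P - 35*P*v)
-2550/2417 - 1039/C(u(-8), -57) = -2550/2417 - 1039*(-1/(57*(1 - 35*1))) = -2550*1/2417 - 1039*(-1/(57*(1 - 35))) = -2550/2417 - 1039/((-57*(-34))) = -2550/2417 - 1039/1938 = -7453163/4684146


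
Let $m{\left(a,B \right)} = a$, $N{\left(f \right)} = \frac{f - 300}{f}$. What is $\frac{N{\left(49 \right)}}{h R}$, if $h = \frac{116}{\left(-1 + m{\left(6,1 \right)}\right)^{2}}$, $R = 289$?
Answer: $- \frac{6275}{1642676} \approx -0.00382$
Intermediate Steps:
$N{\left(f \right)} = \frac{-300 + f}{f}$
$h = \frac{116}{25}$ ($h = \frac{116}{\left(-1 + 6\right)^{2}} = \frac{116}{5^{2}} = \frac{116}{25} \approx 4.64$)
$\frac{N{\left(49 \right)}}{h R} = \frac{\frac{1}{49} \left(-300 + 49\right)}{\frac{116}{25} \cdot 289} = \frac{\frac{1}{49} \left(-251\right)}{\frac{33524}{25}} = \left(- \frac{251}{49}\right) \frac{25}{33524} = - \frac{6275}{1642676}$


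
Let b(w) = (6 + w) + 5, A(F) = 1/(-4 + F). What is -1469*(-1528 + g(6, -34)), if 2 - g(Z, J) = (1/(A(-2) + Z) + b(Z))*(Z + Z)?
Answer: 89053718/35 ≈ 2.5444e+6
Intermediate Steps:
b(w) = 11 + w
g(Z, J) = 2 - 2*Z*(11 + Z + 1/(-1/6 + Z)) (g(Z, J) = 2 - (1/(1/(-4 - 2) + Z) + (11 + Z))*(Z + Z) = 2 - (1/(1/(-6) + Z) + (11 + Z))*2*Z = 2 - (1/(-1/6 + Z) + (11 + Z))*2*Z = 2 - (11 + Z + 1/(-1/6 + Z))*2*Z = 2 - 2*Z*(11 + Z + 1/(-1/6 + Z)))
-1469*(-1528 + g(6, -34)) = -1469*(-1528 + 2*(-1 - 65*6**2 - 6*6**3 + 11*6)/(-1 + 6*6)) = -1469*(-1528 + 2*(-1 - 65*36 - 6*216 + 66)/(-1 + 36)) = -1469*(-1528 + 2*(-1 - 2340 - 1296 + 66)/35) = -1469*(-1528 + 2*(1/35)*(-3571)) = -1469*(-1528 - 7142/35) = -1469*(-60622/35) = 89053718/35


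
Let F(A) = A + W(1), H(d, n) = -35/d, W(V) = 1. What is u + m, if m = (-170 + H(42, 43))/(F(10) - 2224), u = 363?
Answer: 4820939/13278 ≈ 363.08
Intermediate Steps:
F(A) = 1 + A (F(A) = A + 1 = 1 + A)
m = 1025/13278 (m = (-170 - 35/42)/((1 + 10) - 2224) = (-170 - 35*1/42)/(11 - 2224) = (-170 - 5/6)/(-2213) = -1025/6*(-1/2213) = 1025/13278 ≈ 0.077195)
u + m = 363 + 1025/13278 = 4820939/13278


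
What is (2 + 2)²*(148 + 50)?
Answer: 3168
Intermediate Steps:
(2 + 2)²*(148 + 50) = 4²*198 = 16*198 = 3168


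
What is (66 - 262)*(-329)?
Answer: 64484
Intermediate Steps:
(66 - 262)*(-329) = -196*(-329) = 64484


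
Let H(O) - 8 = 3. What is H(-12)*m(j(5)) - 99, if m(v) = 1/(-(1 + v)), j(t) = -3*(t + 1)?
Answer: -1672/17 ≈ -98.353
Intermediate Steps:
H(O) = 11 (H(O) = 8 + 3 = 11)
j(t) = -3 - 3*t (j(t) = -3*(1 + t) = -3 - 3*t)
m(v) = 1/(-1 - v)
H(-12)*m(j(5)) - 99 = 11*(-1/(1 + (-3 - 3*5))) - 99 = 11*(-1/(1 + (-3 - 15))) - 99 = 11*(-1/(1 - 18)) - 99 = 11*(-1/(-17)) - 99 = 11*(-1*(-1/17)) - 99 = 11*(1/17) - 99 = 11/17 - 99 = -1672/17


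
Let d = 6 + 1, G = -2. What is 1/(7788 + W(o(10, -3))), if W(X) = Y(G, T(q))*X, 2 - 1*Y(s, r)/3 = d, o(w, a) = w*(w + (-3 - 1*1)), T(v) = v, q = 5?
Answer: 1/6888 ≈ 0.00014518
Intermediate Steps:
d = 7
o(w, a) = w*(-4 + w) (o(w, a) = w*(w + (-3 - 1)) = w*(w - 4) = w*(-4 + w))
Y(s, r) = -15 (Y(s, r) = 6 - 3*7 = 6 - 21 = -15)
W(X) = -15*X
1/(7788 + W(o(10, -3))) = 1/(7788 - 150*(-4 + 10)) = 1/(7788 - 150*6) = 1/(7788 - 15*60) = 1/(7788 - 900) = 1/6888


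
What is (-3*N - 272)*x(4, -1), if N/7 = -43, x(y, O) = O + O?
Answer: -1262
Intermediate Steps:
x(y, O) = 2*O
N = -301 (N = 7*(-43) = -301)
(-3*N - 272)*x(4, -1) = (-3*(-301) - 272)*(2*(-1)) = (903 - 272)*(-2) = 631*(-2) = -1262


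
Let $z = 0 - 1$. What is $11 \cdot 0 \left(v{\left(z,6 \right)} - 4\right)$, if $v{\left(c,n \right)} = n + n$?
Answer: $0$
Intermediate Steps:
$z = -1$
$v{\left(c,n \right)} = 2 n$
$11 \cdot 0 \left(v{\left(z,6 \right)} - 4\right) = 11 \cdot 0 \left(2 \cdot 6 - 4\right) = 11 \cdot 0 \left(12 - 4\right) = 11 \cdot 0 \cdot 8 = 11 \cdot 0 = 0$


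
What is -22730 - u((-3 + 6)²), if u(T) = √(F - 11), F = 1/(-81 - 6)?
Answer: -22730 - I*√83346/87 ≈ -22730.0 - 3.3184*I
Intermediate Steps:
F = -1/87 (F = 1/(-87) = -1/87 ≈ -0.011494)
u(T) = I*√83346/87 (u(T) = √(-1/87 - 11) = √(-958/87) = I*√83346/87)
-22730 - u((-3 + 6)²) = -22730 - I*√83346/87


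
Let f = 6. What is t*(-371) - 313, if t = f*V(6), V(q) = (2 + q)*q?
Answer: -107161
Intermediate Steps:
V(q) = q*(2 + q)
t = 288 (t = 6*(6*(2 + 6)) = 6*(6*8) = 6*48 = 288)
t*(-371) - 313 = 288*(-371) - 313 = -106848 - 313 = -107161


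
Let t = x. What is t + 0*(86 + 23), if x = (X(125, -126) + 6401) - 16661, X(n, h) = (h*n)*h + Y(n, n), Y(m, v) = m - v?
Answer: 1974240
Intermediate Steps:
X(n, h) = n*h² (X(n, h) = (h*n)*h + (n - n) = n*h² + 0 = n*h²)
x = 1974240 (x = (125*(-126)² + 6401) - 16661 = (125*15876 + 6401) - 16661 = (1984500 + 6401) - 16661 = 1990901 - 16661 = 1974240)
t = 1974240
t + 0*(86 + 23) = 1974240 + 0*(86 + 23) = 1974240 + 0*109 = 1974240 + 0 = 1974240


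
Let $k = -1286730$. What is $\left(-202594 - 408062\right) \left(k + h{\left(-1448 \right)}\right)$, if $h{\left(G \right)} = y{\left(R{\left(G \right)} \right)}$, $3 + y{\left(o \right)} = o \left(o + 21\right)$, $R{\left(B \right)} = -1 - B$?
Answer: $-511401805728$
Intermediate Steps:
$y{\left(o \right)} = -3 + o \left(21 + o\right)$ ($y{\left(o \right)} = -3 + o \left(o + 21\right) = -3 + o \left(21 + o\right)$)
$h{\left(G \right)} = -24 + \left(-1 - G\right)^{2} - 21 G$ ($h{\left(G \right)} = -3 + \left(-1 - G\right)^{2} + 21 \left(-1 - G\right) = -3 + \left(-1 - G\right)^{2} - \left(21 + 21 G\right) = -24 + \left(-1 - G\right)^{2} - 21 G$)
$\left(-202594 - 408062\right) \left(k + h{\left(-1448 \right)}\right) = \left(-202594 - 408062\right) \left(-1286730 - \left(-27489 - 2096704\right)\right) = - 610656 \left(-1286730 + \left(-23 + 2096704 + 27512\right)\right) = - 610656 \left(-1286730 + 2124193\right) = \left(-610656\right) 837463 = -511401805728$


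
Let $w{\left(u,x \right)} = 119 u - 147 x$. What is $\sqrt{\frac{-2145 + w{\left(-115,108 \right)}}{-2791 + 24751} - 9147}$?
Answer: $\frac{i \sqrt{30637223465}}{1830} \approx 95.647 i$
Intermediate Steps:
$w{\left(u,x \right)} = - 147 x + 119 u$
$\sqrt{\frac{-2145 + w{\left(-115,108 \right)}}{-2791 + 24751} - 9147} = \sqrt{\frac{-2145 + \left(\left(-147\right) 108 + 119 \left(-115\right)\right)}{-2791 + 24751} - 9147} = \sqrt{\frac{-2145 - 29561}{21960} - 9147} = \sqrt{\left(-2145 - 29561\right) \frac{1}{21960} - 9147} = \sqrt{\left(-31706\right) \frac{1}{21960} - 9147} = \sqrt{- \frac{15853}{10980} - 9147} = \sqrt{- \frac{100449913}{10980}} = \frac{i \sqrt{30637223465}}{1830}$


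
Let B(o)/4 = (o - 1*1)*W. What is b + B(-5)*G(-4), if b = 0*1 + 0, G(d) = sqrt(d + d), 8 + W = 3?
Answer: 240*I*sqrt(2) ≈ 339.41*I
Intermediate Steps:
W = -5 (W = -8 + 3 = -5)
G(d) = sqrt(2)*sqrt(d) (G(d) = sqrt(2*d) = sqrt(2)*sqrt(d))
b = 0 (b = 0 + 0 = 0)
B(o) = 20 - 20*o (B(o) = 4*((o - 1*1)*(-5)) = 4*((o - 1)*(-5)) = 4*((-1 + o)*(-5)) = 4*(5 - 5*o) = 20 - 20*o)
b + B(-5)*G(-4) = 0 + (20 - 20*(-5))*(sqrt(2)*sqrt(-4)) = 0 + (20 + 100)*(sqrt(2)*(2*I)) = 0 + 120*(2*I*sqrt(2)) = 0 + 240*I*sqrt(2) = 240*I*sqrt(2)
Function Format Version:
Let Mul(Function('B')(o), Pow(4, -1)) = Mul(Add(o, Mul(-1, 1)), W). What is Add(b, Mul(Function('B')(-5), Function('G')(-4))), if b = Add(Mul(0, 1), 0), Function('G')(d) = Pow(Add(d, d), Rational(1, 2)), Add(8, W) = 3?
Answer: Mul(240, I, Pow(2, Rational(1, 2))) ≈ Mul(339.41, I)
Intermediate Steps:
W = -5 (W = Add(-8, 3) = -5)
Function('G')(d) = Mul(Pow(2, Rational(1, 2)), Pow(d, Rational(1, 2))) (Function('G')(d) = Pow(Mul(2, d), Rational(1, 2)) = Mul(Pow(2, Rational(1, 2)), Pow(d, Rational(1, 2))))
b = 0 (b = Add(0, 0) = 0)
Function('B')(o) = Add(20, Mul(-20, o)) (Function('B')(o) = Mul(4, Mul(Add(o, Mul(-1, 1)), -5)) = Mul(4, Mul(Add(o, -1), -5)) = Mul(4, Mul(Add(-1, o), -5)) = Mul(4, Add(5, Mul(-5, o))) = Add(20, Mul(-20, o)))
Add(b, Mul(Function('B')(-5), Function('G')(-4))) = Add(0, Mul(Add(20, Mul(-20, -5)), Mul(Pow(2, Rational(1, 2)), Pow(-4, Rational(1, 2))))) = Add(0, Mul(Add(20, 100), Mul(Pow(2, Rational(1, 2)), Mul(2, I)))) = Add(0, Mul(120, Mul(2, I, Pow(2, Rational(1, 2))))) = Add(0, Mul(240, I, Pow(2, Rational(1, 2)))) = Mul(240, I, Pow(2, Rational(1, 2)))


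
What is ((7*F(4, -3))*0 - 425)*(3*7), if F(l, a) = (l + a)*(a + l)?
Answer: -8925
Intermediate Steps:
F(l, a) = (a + l)**2 (F(l, a) = (a + l)*(a + l) = (a + l)**2)
((7*F(4, -3))*0 - 425)*(3*7) = ((7*(-3 + 4)**2)*0 - 425)*(3*7) = ((7*1**2)*0 - 425)*21 = ((7*1)*0 - 425)*21 = (7*0 - 425)*21 = (0 - 425)*21 = -425*21 = -8925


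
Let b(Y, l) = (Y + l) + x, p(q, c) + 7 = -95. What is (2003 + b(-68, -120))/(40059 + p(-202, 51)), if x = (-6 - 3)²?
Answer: 632/13319 ≈ 0.047451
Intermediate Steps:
p(q, c) = -102 (p(q, c) = -7 - 95 = -102)
x = 81 (x = (-9)² = 81)
b(Y, l) = 81 + Y + l (b(Y, l) = (Y + l) + 81 = 81 + Y + l)
(2003 + b(-68, -120))/(40059 + p(-202, 51)) = (2003 + (81 - 68 - 120))/(40059 - 102) = (2003 - 107)/39957 = 1896*(1/39957) = 632/13319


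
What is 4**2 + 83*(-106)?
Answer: -8782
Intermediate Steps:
4**2 + 83*(-106) = 16 - 8798 = -8782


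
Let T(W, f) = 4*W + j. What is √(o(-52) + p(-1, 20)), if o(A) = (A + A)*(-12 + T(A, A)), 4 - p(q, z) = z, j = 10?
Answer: 8*√341 ≈ 147.73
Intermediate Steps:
p(q, z) = 4 - z
T(W, f) = 10 + 4*W (T(W, f) = 4*W + 10 = 10 + 4*W)
o(A) = 2*A*(-2 + 4*A) (o(A) = (A + A)*(-12 + (10 + 4*A)) = (2*A)*(-2 + 4*A) = 2*A*(-2 + 4*A))
√(o(-52) + p(-1, 20)) = √(4*(-52)*(-1 + 2*(-52)) + (4 - 1*20)) = √(4*(-52)*(-1 - 104) + (4 - 20)) = √(4*(-52)*(-105) - 16) = √(21840 - 16) = √21824 = 8*√341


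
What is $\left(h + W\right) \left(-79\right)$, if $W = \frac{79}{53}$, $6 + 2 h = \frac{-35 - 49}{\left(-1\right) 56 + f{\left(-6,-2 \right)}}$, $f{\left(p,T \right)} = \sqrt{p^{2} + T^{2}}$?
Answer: $\frac{404954}{6837} - \frac{553 \sqrt{10}}{258} \approx 52.452$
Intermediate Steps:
$f{\left(p,T \right)} = \sqrt{T^{2} + p^{2}}$
$h = -3 - \frac{42}{-56 + 2 \sqrt{10}}$ ($h = -3 + \frac{\left(-35 - 49\right) \frac{1}{\left(-1\right) 56 + \sqrt{\left(-2\right)^{2} + \left(-6\right)^{2}}}}{2} = -3 + \frac{\left(-84\right) \frac{1}{-56 + \sqrt{4 + 36}}}{2} = -3 + \frac{\left(-84\right) \frac{1}{-56 + \sqrt{40}}}{2} = -3 + \frac{\left(-84\right) \frac{1}{-56 + 2 \sqrt{10}}}{2} = -3 - \frac{42}{-56 + 2 \sqrt{10}} \approx -2.1545$)
$W = \frac{79}{53}$ ($W = 79 \cdot \frac{1}{53} = \frac{79}{53} \approx 1.4906$)
$\left(h + W\right) \left(-79\right) = \left(\left(- \frac{289}{129} + \frac{7 \sqrt{10}}{258}\right) + \frac{79}{53}\right) \left(-79\right) = \left(- \frac{5126}{6837} + \frac{7 \sqrt{10}}{258}\right) \left(-79\right) = \frac{404954}{6837} - \frac{553 \sqrt{10}}{258}$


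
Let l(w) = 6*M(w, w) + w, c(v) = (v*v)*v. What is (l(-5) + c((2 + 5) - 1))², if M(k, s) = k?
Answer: 32761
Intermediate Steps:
c(v) = v³ (c(v) = v²*v = v³)
l(w) = 7*w (l(w) = 6*w + w = 7*w)
(l(-5) + c((2 + 5) - 1))² = (7*(-5) + ((2 + 5) - 1)³)² = (-35 + (7 - 1)³)² = (-35 + 6³)² = (-35 + 216)² = 181² = 32761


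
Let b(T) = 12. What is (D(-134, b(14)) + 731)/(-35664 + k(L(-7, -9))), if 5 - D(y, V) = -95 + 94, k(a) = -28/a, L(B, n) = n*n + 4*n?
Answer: -33165/1604908 ≈ -0.020665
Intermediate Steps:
L(B, n) = n**2 + 4*n
D(y, V) = 6 (D(y, V) = 5 - (-95 + 94) = 5 - 1*(-1) = 5 + 1 = 6)
(D(-134, b(14)) + 731)/(-35664 + k(L(-7, -9))) = (6 + 731)/(-35664 - 28*(-1/(9*(4 - 9)))) = 737/(-35664 - 28/((-9*(-5)))) = 737/(-35664 - 28/45) = 737/(-1604908/45) = 737*(-45/1604908) = -33165/1604908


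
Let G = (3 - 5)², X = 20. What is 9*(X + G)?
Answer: 216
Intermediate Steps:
G = 4 (G = (-2)² = 4)
9*(X + G) = 9*(20 + 4) = 9*24 = 216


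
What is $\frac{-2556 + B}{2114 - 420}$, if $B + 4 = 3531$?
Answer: $\frac{971}{1694} \approx 0.5732$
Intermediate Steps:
$B = 3527$ ($B = -4 + 3531 = 3527$)
$\frac{-2556 + B}{2114 - 420} = \frac{-2556 + 3527}{2114 - 420} = \frac{971}{1694}$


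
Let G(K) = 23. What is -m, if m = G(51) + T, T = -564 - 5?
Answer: 546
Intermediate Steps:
T = -569
m = -546 (m = 23 - 569 = -546)
-m = -1*(-546) = 546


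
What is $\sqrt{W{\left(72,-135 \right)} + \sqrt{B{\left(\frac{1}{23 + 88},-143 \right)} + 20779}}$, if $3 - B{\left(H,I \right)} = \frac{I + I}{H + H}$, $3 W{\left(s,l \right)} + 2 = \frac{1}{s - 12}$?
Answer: $\frac{\sqrt{-595 + 900 \sqrt{36655}}}{30} \approx 13.813$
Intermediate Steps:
$W{\left(s,l \right)} = - \frac{2}{3} + \frac{1}{3 \left(-12 + s\right)}$ ($W{\left(s,l \right)} = - \frac{2}{3} + \frac{1}{3 \left(s - 12\right)} = - \frac{2}{3} + \frac{1}{3 \left(-12 + s\right)}$)
$B{\left(H,I \right)} = 3 - \frac{I}{H}$ ($B{\left(H,I \right)} = 3 - \frac{I + I}{H + H} = 3 - \frac{2 I}{2 H} = 3 - 2 I \frac{1}{2 H} = 3 - \frac{I}{H}$)
$\sqrt{W{\left(72,-135 \right)} + \sqrt{B{\left(\frac{1}{23 + 88},-143 \right)} + 20779}} = \sqrt{\frac{25 - 144}{3 \left(-12 + 72\right)} + \sqrt{\left(3 - - \frac{143}{\frac{1}{23 + 88}}\right) + 20779}} = \sqrt{\frac{25 - 144}{3 \cdot 60} + \sqrt{\left(3 - - \frac{143}{\frac{1}{111}}\right) + 20779}} = \sqrt{\frac{1}{3} \cdot \frac{1}{60} \left(-119\right) + \sqrt{\left(3 - - 143 \frac{1}{\frac{1}{111}}\right) + 20779}} = \sqrt{- \frac{119}{180} + \sqrt{\left(3 - \left(-143\right) 111\right) + 20779}} = \sqrt{- \frac{119}{180} + \sqrt{\left(3 + 15873\right) + 20779}} = \sqrt{- \frac{119}{180} + \sqrt{15876 + 20779}} = \sqrt{- \frac{119}{180} + \sqrt{36655}}$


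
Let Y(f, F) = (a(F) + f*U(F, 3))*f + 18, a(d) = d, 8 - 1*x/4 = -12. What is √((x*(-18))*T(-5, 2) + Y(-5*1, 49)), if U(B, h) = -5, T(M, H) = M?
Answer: 8*√107 ≈ 82.753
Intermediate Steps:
x = 80 (x = 32 - 4*(-12) = 32 + 48 = 80)
Y(f, F) = 18 + f*(F - 5*f) (Y(f, F) = (F + f*(-5))*f + 18 = (F - 5*f)*f + 18 = f*(F - 5*f) + 18 = 18 + f*(F - 5*f))
√((x*(-18))*T(-5, 2) + Y(-5*1, 49)) = √((80*(-18))*(-5) + (18 - 5*(-5*1)² + 49*(-5*1))) = √(-1440*(-5) + (18 - 5*(-5)² + 49*(-5))) = √(7200 + (18 - 5*25 - 245)) = √(7200 + (18 - 125 - 245)) = √(7200 - 352) = √6848 = 8*√107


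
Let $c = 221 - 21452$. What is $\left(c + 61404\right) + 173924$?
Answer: $214097$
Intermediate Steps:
$c = -21231$ ($c = 221 - 21452 = -21231$)
$\left(c + 61404\right) + 173924 = \left(-21231 + 61404\right) + 173924 = 40173 + 173924 = 214097$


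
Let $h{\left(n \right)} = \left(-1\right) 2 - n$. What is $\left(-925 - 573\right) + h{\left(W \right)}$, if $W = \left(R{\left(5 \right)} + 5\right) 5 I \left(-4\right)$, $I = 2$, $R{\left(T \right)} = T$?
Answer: $-1100$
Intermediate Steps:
$W = -400$ ($W = \left(5 + 5\right) 5 \cdot 2 \left(-4\right) = 10 \cdot 5 \cdot 2 \left(-4\right) = 50 \cdot 2 \left(-4\right) = 100 \left(-4\right) = -400$)
$h{\left(n \right)} = -2 - n$
$\left(-925 - 573\right) + h{\left(W \right)} = \left(-925 - 573\right) - -398 = -1498 + \left(-2 + 400\right) = -1498 + 398 = -1100$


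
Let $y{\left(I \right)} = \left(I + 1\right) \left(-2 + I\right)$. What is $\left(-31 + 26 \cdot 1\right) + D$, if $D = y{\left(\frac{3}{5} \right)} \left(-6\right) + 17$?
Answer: $\frac{636}{25} \approx 25.44$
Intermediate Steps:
$y{\left(I \right)} = \left(1 + I\right) \left(-2 + I\right)$
$D = \frac{761}{25}$ ($D = \left(-2 + \left(\frac{3}{5}\right)^{2} - \frac{3}{5}\right) \left(-6\right) + 17 = \left(-2 + \frac{9}{25} - \frac{3}{5}\right) \left(-6\right) + 17 = \left(- \frac{56}{25}\right) \left(-6\right) + 17 = \frac{336}{25} + 17 = \frac{761}{25} \approx 30.44$)
$\left(-31 + 26 \cdot 1\right) + D = \left(-31 + 26 \cdot 1\right) + \frac{761}{25} = \left(-31 + 26\right) + \frac{761}{25} = -5 + \frac{761}{25} = \frac{636}{25}$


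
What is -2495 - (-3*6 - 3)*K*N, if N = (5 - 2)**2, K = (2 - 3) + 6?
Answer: -1550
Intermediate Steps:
K = 5 (K = -1 + 6 = 5)
N = 9 (N = 3**2 = 9)
-2495 - (-3*6 - 3)*K*N = -2495 - (-3*6 - 3)*5*9 = -2495 - (-18 - 3)*5*9 = -2495 - (-21*5)*9 = -2495 - (-105)*9 = -2495 - 1*(-945) = -2495 + 945 = -1550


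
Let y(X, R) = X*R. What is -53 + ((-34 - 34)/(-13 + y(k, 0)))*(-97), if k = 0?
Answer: -7285/13 ≈ -560.38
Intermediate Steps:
y(X, R) = R*X
-53 + ((-34 - 34)/(-13 + y(k, 0)))*(-97) = -53 + ((-34 - 34)/(-13 + 0*0))*(-97) = -53 - 68/(-13 + 0)*(-97) = -53 - 68/(-13)*(-97) = -53 - 68*(-1/13)*(-97) = -53 + (68/13)*(-97) = -53 - 6596/13 = -7285/13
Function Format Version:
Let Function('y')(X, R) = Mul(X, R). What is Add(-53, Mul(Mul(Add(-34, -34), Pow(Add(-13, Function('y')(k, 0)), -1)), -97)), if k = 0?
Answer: Rational(-7285, 13) ≈ -560.38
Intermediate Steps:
Function('y')(X, R) = Mul(R, X)
Add(-53, Mul(Mul(Add(-34, -34), Pow(Add(-13, Function('y')(k, 0)), -1)), -97)) = Add(-53, Mul(Mul(Add(-34, -34), Pow(Add(-13, Mul(0, 0)), -1)), -97)) = Add(-53, Mul(Mul(-68, Pow(Add(-13, 0), -1)), -97)) = Add(-53, Mul(Mul(-68, Pow(-13, -1)), -97)) = Add(-53, Mul(Mul(-68, Rational(-1, 13)), -97)) = Add(-53, Mul(Rational(68, 13), -97)) = Add(-53, Rational(-6596, 13)) = Rational(-7285, 13)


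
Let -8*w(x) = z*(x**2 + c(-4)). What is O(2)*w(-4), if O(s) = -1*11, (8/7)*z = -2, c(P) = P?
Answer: -231/8 ≈ -28.875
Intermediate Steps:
z = -7/4 (z = (7/8)*(-2) = -7/4 ≈ -1.7500)
O(s) = -11
w(x) = -7/8 + 7*x**2/32 (w(x) = -(-7)*(x**2 - 4)/32 = -(-7)*(-4 + x**2)/32 = -(7 - 7*x**2/4)/8 = -7/8 + 7*x**2/32)
O(2)*w(-4) = -11*(-7/8 + (7/32)*(-4)**2) = -11*(-7/8 + (7/32)*16) = -11*(-7/8 + 7/2) = -11*21/8 = -231/8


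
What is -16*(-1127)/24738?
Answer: 1288/1767 ≈ 0.72892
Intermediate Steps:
-16*(-1127)/24738 = 18032*(1/24738) = 1288/1767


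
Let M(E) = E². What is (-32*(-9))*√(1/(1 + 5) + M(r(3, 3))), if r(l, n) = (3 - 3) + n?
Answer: 48*√330 ≈ 871.96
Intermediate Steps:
r(l, n) = n (r(l, n) = 0 + n = n)
(-32*(-9))*√(1/(1 + 5) + M(r(3, 3))) = (-32*(-9))*√(1/(1 + 5) + 3²) = 288*√(1/6 + 9) = 288*√(⅙ + 9) = 288*√(55/6) = 288*(√330/6) = 48*√330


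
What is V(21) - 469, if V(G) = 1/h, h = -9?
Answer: -4222/9 ≈ -469.11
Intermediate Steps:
V(G) = -⅑ (V(G) = 1/(-9) = -⅑)
V(21) - 469 = -⅑ - 469 = -4222/9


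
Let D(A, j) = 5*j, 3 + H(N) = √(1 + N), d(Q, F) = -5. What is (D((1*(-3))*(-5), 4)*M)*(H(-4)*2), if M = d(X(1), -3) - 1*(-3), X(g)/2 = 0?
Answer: 240 - 80*I*√3 ≈ 240.0 - 138.56*I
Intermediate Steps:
X(g) = 0 (X(g) = 2*0 = 0)
H(N) = -3 + √(1 + N)
M = -2 (M = -5 - 1*(-3) = -5 + 3 = -2)
(D((1*(-3))*(-5), 4)*M)*(H(-4)*2) = ((5*4)*(-2))*((-3 + √(1 - 4))*2) = (20*(-2))*((-3 + √(-3))*2) = -40*(-3 + I*√3)*2 = -40*(-6 + 2*I*√3) = 240 - 80*I*√3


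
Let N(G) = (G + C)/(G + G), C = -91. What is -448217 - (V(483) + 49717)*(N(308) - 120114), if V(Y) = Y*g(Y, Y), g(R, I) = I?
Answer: 1495667129955/44 ≈ 3.3992e+10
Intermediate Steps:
N(G) = (-91 + G)/(2*G) (N(G) = (G - 91)/(G + G) = (-91 + G)/((2*G)) = (-91 + G)*(1/(2*G)) = (-91 + G)/(2*G))
V(Y) = Y² (V(Y) = Y*Y = Y²)
-448217 - (V(483) + 49717)*(N(308) - 120114) = -448217 - (483² + 49717)*((½)*(-91 + 308)/308 - 120114) = -448217 - (233289 + 49717)*((½)*(1/308)*217 - 120114) = -448217 - 283006*(31/88 - 120114) = -448217 - 283006*(-10570001)/88 = -448217 - 1*(-1495686851503/44) = -448217 + 1495686851503/44 = 1495667129955/44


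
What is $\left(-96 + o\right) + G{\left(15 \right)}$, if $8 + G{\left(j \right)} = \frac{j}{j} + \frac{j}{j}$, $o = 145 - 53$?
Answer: $-10$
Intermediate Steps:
$o = 92$ ($o = 145 - 53 = 92$)
$G{\left(j \right)} = -6$ ($G{\left(j \right)} = -8 + \left(\frac{j}{j} + \frac{j}{j}\right) = -8 + \left(1 + 1\right) = -8 + 2 = -6$)
$\left(-96 + o\right) + G{\left(15 \right)} = \left(-96 + 92\right) - 6 = -4 - 6 = -10$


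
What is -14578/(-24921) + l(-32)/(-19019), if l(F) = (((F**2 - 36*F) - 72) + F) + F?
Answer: 17416934/36459423 ≈ 0.47771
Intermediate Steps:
l(F) = -72 + F**2 - 34*F (l(F) = ((-72 + F**2 - 36*F) + F) + F = (-72 + F**2 - 35*F) + F = -72 + F**2 - 34*F)
-14578/(-24921) + l(-32)/(-19019) = -14578/(-24921) + (-72 + (-32)**2 - 34*(-32))/(-19019) = -14578*(-1/24921) + (-72 + 1024 + 1088)*(-1/19019) = 14578/24921 + 2040*(-1/19019) = 14578/24921 - 2040/19019 = 17416934/36459423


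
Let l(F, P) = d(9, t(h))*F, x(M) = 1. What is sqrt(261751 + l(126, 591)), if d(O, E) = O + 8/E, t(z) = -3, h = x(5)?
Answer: sqrt(262549) ≈ 512.40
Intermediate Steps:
h = 1
l(F, P) = 19*F/3 (l(F, P) = (9 + 8/(-3))*F = (9 + 8*(-1/3))*F = (9 - 8/3)*F = 19*F/3)
sqrt(261751 + l(126, 591)) = sqrt(261751 + (19/3)*126) = sqrt(261751 + 798) = sqrt(262549)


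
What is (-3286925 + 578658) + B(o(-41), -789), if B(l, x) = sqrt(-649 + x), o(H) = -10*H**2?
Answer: -2708267 + I*sqrt(1438) ≈ -2.7083e+6 + 37.921*I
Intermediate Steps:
(-3286925 + 578658) + B(o(-41), -789) = (-3286925 + 578658) + sqrt(-649 - 789) = -2708267 + sqrt(-1438) = -2708267 + I*sqrt(1438)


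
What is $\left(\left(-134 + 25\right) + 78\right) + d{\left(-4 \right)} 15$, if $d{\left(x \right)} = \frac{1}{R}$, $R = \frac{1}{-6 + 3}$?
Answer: $-76$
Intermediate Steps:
$R = - \frac{1}{3}$ ($R = \frac{1}{-3} = - \frac{1}{3} \approx -0.33333$)
$d{\left(x \right)} = -3$ ($d{\left(x \right)} = \frac{1}{- \frac{1}{3}} = -3$)
$\left(\left(-134 + 25\right) + 78\right) + d{\left(-4 \right)} 15 = \left(\left(-134 + 25\right) + 78\right) - 45 = \left(-109 + 78\right) - 45 = -31 - 45 = -76$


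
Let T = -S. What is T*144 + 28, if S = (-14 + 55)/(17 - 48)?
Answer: 6772/31 ≈ 218.45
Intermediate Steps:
S = -41/31 (S = 41/(-31) = 41*(-1/31) = -41/31 ≈ -1.3226)
T = 41/31 (T = -1*(-41/31) = 41/31 ≈ 1.3226)
T*144 + 28 = (41/31)*144 + 28 = 5904/31 + 28 = 6772/31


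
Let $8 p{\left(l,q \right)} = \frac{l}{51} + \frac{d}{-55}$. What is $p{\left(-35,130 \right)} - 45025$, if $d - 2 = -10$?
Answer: $- \frac{1010362517}{22440} \approx -45025.0$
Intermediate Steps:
$d = -8$ ($d = 2 - 10 = -8$)
$p{\left(l,q \right)} = \frac{1}{55} + \frac{l}{408}$ ($p{\left(l,q \right)} = \frac{\frac{l}{51} - \frac{8}{-55}}{8} = \frac{l \frac{1}{51} - - \frac{8}{55}}{8} = \frac{\frac{l}{51} + \frac{8}{55}}{8} = \frac{\frac{8}{55} + \frac{l}{51}}{8} = \frac{1}{55} + \frac{l}{408}$)
$p{\left(-35,130 \right)} - 45025 = \left(\frac{1}{55} + \frac{1}{408} \left(-35\right)\right) - 45025 = \left(\frac{1}{55} - \frac{35}{408}\right) - 45025 = - \frac{1517}{22440} - 45025 = - \frac{1010362517}{22440}$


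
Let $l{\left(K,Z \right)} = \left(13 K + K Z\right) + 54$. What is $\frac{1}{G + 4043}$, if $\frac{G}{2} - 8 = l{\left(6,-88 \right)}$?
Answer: $\frac{1}{3267} \approx 0.00030609$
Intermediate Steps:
$l{\left(K,Z \right)} = 54 + 13 K + K Z$
$G = -776$ ($G = 16 + 2 \left(54 + 13 \cdot 6 + 6 \left(-88\right)\right) = 16 + 2 \left(54 + 78 - 528\right) = 16 + 2 \left(-396\right) = 16 - 792 = -776$)
$\frac{1}{G + 4043} = \frac{1}{-776 + 4043} = \frac{1}{3267}$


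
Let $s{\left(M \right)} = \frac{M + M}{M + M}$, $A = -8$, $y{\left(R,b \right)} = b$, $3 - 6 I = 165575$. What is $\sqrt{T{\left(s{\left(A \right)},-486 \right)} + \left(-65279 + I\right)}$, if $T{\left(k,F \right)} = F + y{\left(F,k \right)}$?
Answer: $\frac{i \sqrt{840234}}{3} \approx 305.55 i$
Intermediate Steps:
$I = - \frac{82786}{3}$ ($I = \frac{1}{2} - \frac{165575}{6} = - \frac{82786}{3} \approx -27595.0$)
$s{\left(M \right)} = 1$ ($s{\left(M \right)} = \frac{2 M}{2 M} = 2 M \frac{1}{2 M} = 1$)
$T{\left(k,F \right)} = F + k$
$\sqrt{T{\left(s{\left(A \right)},-486 \right)} + \left(-65279 + I\right)} = \sqrt{\left(-486 + 1\right) - \frac{278623}{3}} = \sqrt{-485 - \frac{278623}{3}} = \sqrt{- \frac{280078}{3}} = \frac{i \sqrt{840234}}{3}$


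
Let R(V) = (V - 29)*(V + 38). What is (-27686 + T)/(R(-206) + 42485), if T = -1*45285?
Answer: -72971/81965 ≈ -0.89027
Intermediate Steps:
R(V) = (-29 + V)*(38 + V)
T = -45285
(-27686 + T)/(R(-206) + 42485) = (-27686 - 45285)/((-1102 + (-206)² + 9*(-206)) + 42485) = -72971/((-1102 + 42436 - 1854) + 42485) = -72971/(39480 + 42485) = -72971/81965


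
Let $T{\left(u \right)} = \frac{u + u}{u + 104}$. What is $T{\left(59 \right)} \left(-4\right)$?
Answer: $- \frac{472}{163} \approx -2.8957$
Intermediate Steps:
$T{\left(u \right)} = \frac{2 u}{104 + u}$
$T{\left(59 \right)} \left(-4\right) = 2 \cdot 59 \frac{1}{104 + 59} \left(-4\right) = 2 \cdot 59 \cdot \frac{1}{163} \left(-4\right) = \frac{118}{163} \left(-4\right) = - \frac{472}{163}$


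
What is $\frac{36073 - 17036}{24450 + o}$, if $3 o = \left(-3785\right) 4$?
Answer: $\frac{57111}{58210} \approx 0.98112$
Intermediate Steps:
$o = - \frac{15140}{3}$ ($o = \frac{\left(-3785\right) 4}{3} = \frac{1}{3} \left(-15140\right) = - \frac{15140}{3} \approx -5046.7$)
$\frac{36073 - 17036}{24450 + o} = \frac{36073 - 17036}{24450 - \frac{15140}{3}} = \frac{19037}{\frac{58210}{3}} = 19037 \cdot \frac{3}{58210} = \frac{57111}{58210}$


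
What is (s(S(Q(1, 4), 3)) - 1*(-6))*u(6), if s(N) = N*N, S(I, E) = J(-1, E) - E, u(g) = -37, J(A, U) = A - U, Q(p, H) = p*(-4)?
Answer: -2035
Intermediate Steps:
Q(p, H) = -4*p
S(I, E) = -1 - 2*E (S(I, E) = (-1 - E) - E = -1 - 2*E)
s(N) = N²
(s(S(Q(1, 4), 3)) - 1*(-6))*u(6) = ((-1 - 2*3)² - 1*(-6))*(-37) = ((-1 - 6)² + 6)*(-37) = ((-7)² + 6)*(-37) = (49 + 6)*(-37) = 55*(-37) = -2035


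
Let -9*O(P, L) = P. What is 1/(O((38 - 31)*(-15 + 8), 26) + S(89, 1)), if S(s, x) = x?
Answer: 9/58 ≈ 0.15517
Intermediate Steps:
O(P, L) = -P/9
1/(O((38 - 31)*(-15 + 8), 26) + S(89, 1)) = 1/(-(38 - 31)*(-15 + 8)/9 + 1) = 1/(-7*(-7)/9 + 1) = 1/(-1/9*(-49) + 1) = 1/(49/9 + 1) = 1/(58/9) = 9/58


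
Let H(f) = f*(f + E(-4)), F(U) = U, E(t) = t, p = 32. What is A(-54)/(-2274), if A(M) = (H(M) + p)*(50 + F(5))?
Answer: -87010/1137 ≈ -76.526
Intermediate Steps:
H(f) = f*(-4 + f) (H(f) = f*(f - 4) = f*(-4 + f))
A(M) = 1760 + 55*M*(-4 + M) (A(M) = (M*(-4 + M) + 32)*(50 + 5) = (32 + M*(-4 + M))*55 = 1760 + 55*M*(-4 + M))
A(-54)/(-2274) = (1760 + 55*(-54)*(-4 - 54))/(-2274) = (1760 + 55*(-54)*(-58))*(-1/2274) = (1760 + 172260)*(-1/2274) = 174020*(-1/2274) = -87010/1137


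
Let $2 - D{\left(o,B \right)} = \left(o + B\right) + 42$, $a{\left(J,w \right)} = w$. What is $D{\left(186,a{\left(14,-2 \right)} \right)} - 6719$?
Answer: $-6943$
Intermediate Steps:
$D{\left(o,B \right)} = -40 - B - o$ ($D{\left(o,B \right)} = 2 - \left(\left(o + B\right) + 42\right) = 2 - \left(\left(B + o\right) + 42\right) = 2 - \left(42 + B + o\right) = -40 - B - o$)
$D{\left(186,a{\left(14,-2 \right)} \right)} - 6719 = \left(-40 - -2 - 186\right) - 6719 = \left(-40 + 2 - 186\right) - 6719 = -224 - 6719 = -6943$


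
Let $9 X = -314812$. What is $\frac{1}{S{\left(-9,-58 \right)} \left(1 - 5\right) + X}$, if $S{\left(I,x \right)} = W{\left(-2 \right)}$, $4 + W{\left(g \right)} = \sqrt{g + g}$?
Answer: $- \frac{708003}{24753988852} + \frac{81 i}{12376994426} \approx -2.8602 \cdot 10^{-5} + 6.5444 \cdot 10^{-9} i$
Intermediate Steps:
$W{\left(g \right)} = -4 + \sqrt{2} \sqrt{g}$ ($W{\left(g \right)} = -4 + \sqrt{g + g} = -4 + \sqrt{2 g} = -4 + \sqrt{2} \sqrt{g}$)
$S{\left(I,x \right)} = -4 + 2 i$ ($S{\left(I,x \right)} = -4 + \sqrt{2} \sqrt{-2} = -4 + \sqrt{2} i \sqrt{2} = -4 + 2 i$)
$X = - \frac{314812}{9}$ ($X = \frac{1}{9} \left(-314812\right) = - \frac{314812}{9} \approx -34979.0$)
$\frac{1}{S{\left(-9,-58 \right)} \left(1 - 5\right) + X} = \frac{1}{\left(-4 + 2 i\right) \left(1 - 5\right) - \frac{314812}{9}} = \frac{1}{\left(-4 + 2 i\right) \left(-4\right) - \frac{314812}{9}} = \frac{1}{\left(16 - 8 i\right) - \frac{314812}{9}} = \frac{1}{- \frac{314668}{9} - 8 i} = \frac{81 \left(- \frac{314668}{9} + 8 i\right)}{99015955408}$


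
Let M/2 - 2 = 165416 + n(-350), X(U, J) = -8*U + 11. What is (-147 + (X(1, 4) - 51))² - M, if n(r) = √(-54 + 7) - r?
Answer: -293511 - 2*I*√47 ≈ -2.9351e+5 - 13.711*I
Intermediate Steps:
X(U, J) = 11 - 8*U
n(r) = -r + I*√47 (n(r) = √(-47) - r = I*√47 - r = -r + I*√47)
M = 331536 + 2*I*√47 (M = 4 + 2*(165416 + (-1*(-350) + I*√47)) = 4 + 2*(165416 + (350 + I*√47)) = 4 + 2*(165766 + I*√47) = 4 + (331532 + 2*I*√47) = 331536 + 2*I*√47 ≈ 3.3154e+5 + 13.711*I)
(-147 + (X(1, 4) - 51))² - M = (-147 + ((11 - 8*1) - 51))² - (331536 + 2*I*√47) = (-147 + ((11 - 8) - 51))² + (-331536 - 2*I*√47) = (-147 + (3 - 51))² + (-331536 - 2*I*√47) = (-147 - 48)² + (-331536 - 2*I*√47) = (-195)² + (-331536 - 2*I*√47) = 38025 + (-331536 - 2*I*√47) = -293511 - 2*I*√47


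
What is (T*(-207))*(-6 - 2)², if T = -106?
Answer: 1404288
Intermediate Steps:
(T*(-207))*(-6 - 2)² = (-106*(-207))*(-6 - 2)² = 21942*(-8)² = 21942*64 = 1404288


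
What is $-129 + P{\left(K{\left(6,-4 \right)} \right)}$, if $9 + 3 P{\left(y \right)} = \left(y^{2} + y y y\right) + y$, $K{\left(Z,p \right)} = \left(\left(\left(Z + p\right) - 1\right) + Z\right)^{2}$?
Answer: $39901$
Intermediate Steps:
$K{\left(Z,p \right)} = \left(-1 + p + 2 Z\right)^{2}$ ($K{\left(Z,p \right)} = \left(\left(-1 + Z + p\right) + Z\right)^{2} = \left(-1 + p + 2 Z\right)^{2}$)
$P{\left(y \right)} = -3 + \frac{y}{3} + \frac{y^{2}}{3} + \frac{y^{3}}{3}$ ($P{\left(y \right)} = -3 + \frac{\left(y^{2} + y y y\right) + y}{3} = -3 + \frac{\left(y^{2} + y^{2} y\right) + y}{3} = -3 + \frac{\left(y^{2} + y^{3}\right) + y}{3} = -3 + \frac{y + y^{2} + y^{3}}{3} = -3 + \left(\frac{y}{3} + \frac{y^{2}}{3} + \frac{y^{3}}{3}\right) = -3 + \frac{y}{3} + \frac{y^{2}}{3} + \frac{y^{3}}{3}$)
$-129 + P{\left(K{\left(6,-4 \right)} \right)} = -129 + \left(-3 + \frac{\left(-1 - 4 + 2 \cdot 6\right)^{2}}{3} + \frac{\left(\left(-1 - 4 + 2 \cdot 6\right)^{2}\right)^{2}}{3} + \frac{\left(\left(-1 - 4 + 2 \cdot 6\right)^{2}\right)^{3}}{3}\right) = -129 + \left(-3 + \frac{\left(-1 - 4 + 12\right)^{2}}{3} + \frac{\left(\left(-1 - 4 + 12\right)^{2}\right)^{2}}{3} + \frac{\left(\left(-1 - 4 + 12\right)^{2}\right)^{3}}{3}\right) = -129 + \left(-3 + \frac{7^{2}}{3} + \frac{\left(7^{2}\right)^{2}}{3} + \frac{\left(7^{2}\right)^{3}}{3}\right) = -129 + \left(-3 + \frac{1}{3} \cdot 49 + \frac{49^{2}}{3} + \frac{49^{3}}{3}\right) = -129 + \left(-3 + \frac{49}{3} + \frac{1}{3} \cdot 2401 + \frac{1}{3} \cdot 117649\right) = -129 + \left(-3 + \frac{49}{3} + \frac{2401}{3} + \frac{117649}{3}\right) = -129 + 40030 = 39901$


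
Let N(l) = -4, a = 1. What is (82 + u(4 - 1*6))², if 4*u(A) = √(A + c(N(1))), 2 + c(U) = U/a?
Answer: (164 + I*√2)²/4 ≈ 6723.5 + 115.97*I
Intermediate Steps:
c(U) = -2 + U (c(U) = -2 + U/1 = -2 + U*1 = -2 + U)
u(A) = √(-6 + A)/4 (u(A) = √(A + (-2 - 4))/4 = √(A - 6)/4 = √(-6 + A)/4)
(82 + u(4 - 1*6))² = (82 + √(-6 + (4 - 1*6))/4)² = (82 + √(-6 + (4 - 6))/4)² = (82 + √(-6 - 2)/4)² = (82 + √(-8)/4)² = (82 + (2*I*√2)/4)² = (82 + I*√2/2)²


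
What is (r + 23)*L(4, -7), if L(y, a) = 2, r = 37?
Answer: 120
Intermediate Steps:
(r + 23)*L(4, -7) = (37 + 23)*2 = 60*2 = 120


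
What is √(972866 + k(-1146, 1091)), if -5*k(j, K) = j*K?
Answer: 2*√7643270/5 ≈ 1105.9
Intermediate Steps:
k(j, K) = -K*j/5 (k(j, K) = -j*K/5 = -K*j/5)
√(972866 + k(-1146, 1091)) = √(972866 - ⅕*1091*(-1146)) = √(972866 + 1250286/5) = √(6114616/5) = 2*√7643270/5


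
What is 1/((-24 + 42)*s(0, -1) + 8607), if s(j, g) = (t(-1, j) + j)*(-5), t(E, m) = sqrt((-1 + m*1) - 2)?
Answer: 2869/24701583 + 10*I*sqrt(3)/8233861 ≈ 0.00011615 + 2.1036e-6*I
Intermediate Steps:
t(E, m) = sqrt(-3 + m) (t(E, m) = sqrt((-1 + m) - 2) = sqrt(-3 + m))
s(j, g) = -5*j - 5*sqrt(-3 + j) (s(j, g) = (sqrt(-3 + j) + j)*(-5) = (j + sqrt(-3 + j))*(-5) = -5*j - 5*sqrt(-3 + j))
1/((-24 + 42)*s(0, -1) + 8607) = 1/((-24 + 42)*(-5*0 - 5*sqrt(-3 + 0)) + 8607) = 1/(18*(0 - 5*I*sqrt(3)) + 8607) = 1/(18*(-5*I*sqrt(3)) + 8607) = 1/(-90*I*sqrt(3) + 8607) = 1/(8607 - 90*I*sqrt(3))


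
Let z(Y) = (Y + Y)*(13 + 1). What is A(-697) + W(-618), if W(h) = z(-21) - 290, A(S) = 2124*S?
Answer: -1481306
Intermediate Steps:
z(Y) = 28*Y (z(Y) = (2*Y)*14 = 28*Y)
W(h) = -878 (W(h) = 28*(-21) - 290 = -588 - 290 = -878)
A(-697) + W(-618) = 2124*(-697) - 878 = -1480428 - 878 = -1481306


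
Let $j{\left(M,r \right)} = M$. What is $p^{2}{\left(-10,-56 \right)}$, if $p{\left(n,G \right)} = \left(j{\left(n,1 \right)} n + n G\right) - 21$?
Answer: $408321$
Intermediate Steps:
$p{\left(n,G \right)} = -21 + n^{2} + G n$ ($p{\left(n,G \right)} = \left(n n + n G\right) - 21 = \left(n^{2} + G n\right) - 21 = -21 + n^{2} + G n$)
$p^{2}{\left(-10,-56 \right)} = \left(-21 + \left(-10\right)^{2} - -560\right)^{2} = \left(-21 + 100 + 560\right)^{2} = 639^{2} = 408321$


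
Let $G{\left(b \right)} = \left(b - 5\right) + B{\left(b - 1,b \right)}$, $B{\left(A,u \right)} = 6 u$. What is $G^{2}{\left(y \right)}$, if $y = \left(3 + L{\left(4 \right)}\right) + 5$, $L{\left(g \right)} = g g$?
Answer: $26569$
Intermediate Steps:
$L{\left(g \right)} = g^{2}$
$y = 24$ ($y = \left(3 + 4^{2}\right) + 5 = \left(3 + 16\right) + 5 = 19 + 5 = 24$)
$G{\left(b \right)} = -5 + 7 b$ ($G{\left(b \right)} = \left(b - 5\right) + 6 b = \left(-5 + b\right) + 6 b = -5 + 7 b$)
$G^{2}{\left(y \right)} = \left(-5 + 7 \cdot 24\right)^{2} = \left(-5 + 168\right)^{2} = 163^{2} = 26569$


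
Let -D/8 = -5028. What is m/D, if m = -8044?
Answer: -2011/10056 ≈ -0.19998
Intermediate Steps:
D = 40224 (D = -8*(-5028) = 40224)
m/D = -8044/40224 = -8044*1/40224 = -2011/10056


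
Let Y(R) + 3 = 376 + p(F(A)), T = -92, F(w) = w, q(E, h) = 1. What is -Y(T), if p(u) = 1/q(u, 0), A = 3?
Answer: -374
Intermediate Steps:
p(u) = 1 (p(u) = 1/1 = 1)
Y(R) = 374 (Y(R) = -3 + (376 + 1) = -3 + 377 = 374)
-Y(T) = -1*374 = -374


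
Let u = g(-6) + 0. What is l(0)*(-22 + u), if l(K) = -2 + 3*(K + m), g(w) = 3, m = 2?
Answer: -76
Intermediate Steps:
l(K) = 4 + 3*K (l(K) = -2 + 3*(K + 2) = -2 + 3*(2 + K) = -2 + (6 + 3*K) = 4 + 3*K)
u = 3 (u = 3 + 0 = 3)
l(0)*(-22 + u) = (4 + 3*0)*(-22 + 3) = (4 + 0)*(-19) = 4*(-19) = -76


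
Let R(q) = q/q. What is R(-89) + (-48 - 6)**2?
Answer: 2917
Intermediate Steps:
R(q) = 1
R(-89) + (-48 - 6)**2 = 1 + (-48 - 6)**2 = 1 + (-54)**2 = 1 + 2916 = 2917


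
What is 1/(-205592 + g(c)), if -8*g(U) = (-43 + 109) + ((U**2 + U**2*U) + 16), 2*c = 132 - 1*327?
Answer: -64/5819719 ≈ -1.0997e-5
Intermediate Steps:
c = -195/2 (c = (132 - 1*327)/2 = (132 - 327)/2 = (1/2)*(-195) = -195/2 ≈ -97.500)
g(U) = -41/4 - U**2/8 - U**3/8 (g(U) = -((-43 + 109) + ((U**2 + U**2*U) + 16))/8 = -(66 + ((U**2 + U**3) + 16))/8 = -(66 + (16 + U**2 + U**3))/8 = -(82 + U**2 + U**3)/8 = -41/4 - U**2/8 - U**3/8)
1/(-205592 + g(c)) = 1/(-205592 + (-41/4 - (-195/2)**2/8 - (-195/2)**3/8)) = 1/(-205592 + (-41/4 - 1/8*38025/4 - 1/8*(-7414875/8))) = 1/(-205592 + (-41/4 - 38025/32 + 7414875/64)) = 1/(-205592 + 7338169/64) = 1/(-5819719/64) = -64/5819719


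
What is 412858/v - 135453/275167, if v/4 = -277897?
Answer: -132086413325/152936167598 ≈ -0.86367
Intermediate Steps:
v = -1111588 (v = 4*(-277897) = -1111588)
412858/v - 135453/275167 = 412858/(-1111588) - 135453/275167 = 412858*(-1/1111588) - 135453*1/275167 = -206429/555794 - 135453/275167 = -132086413325/152936167598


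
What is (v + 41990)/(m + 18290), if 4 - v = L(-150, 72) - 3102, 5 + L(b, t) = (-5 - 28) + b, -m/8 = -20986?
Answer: 22642/93089 ≈ 0.24323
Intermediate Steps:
m = 167888 (m = -8*(-20986) = 167888)
L(b, t) = -38 + b (L(b, t) = -5 + ((-5 - 28) + b) = -5 + (-33 + b) = -38 + b)
v = 3294 (v = 4 - ((-38 - 150) - 3102) = 4 - (-188 - 3102) = 4 - 1*(-3290) = 4 + 3290 = 3294)
(v + 41990)/(m + 18290) = (3294 + 41990)/(167888 + 18290) = 45284/186178 = 45284*(1/186178) = 22642/93089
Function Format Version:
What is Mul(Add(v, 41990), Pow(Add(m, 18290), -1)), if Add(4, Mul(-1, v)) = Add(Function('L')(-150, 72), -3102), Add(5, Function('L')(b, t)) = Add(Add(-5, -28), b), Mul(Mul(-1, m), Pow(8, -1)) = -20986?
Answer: Rational(22642, 93089) ≈ 0.24323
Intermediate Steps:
m = 167888 (m = Mul(-8, -20986) = 167888)
Function('L')(b, t) = Add(-38, b) (Function('L')(b, t) = Add(-5, Add(Add(-5, -28), b)) = Add(-5, Add(-33, b)) = Add(-38, b))
v = 3294 (v = Add(4, Mul(-1, Add(Add(-38, -150), -3102))) = Add(4, Mul(-1, Add(-188, -3102))) = Add(4, Mul(-1, -3290)) = Add(4, 3290) = 3294)
Mul(Add(v, 41990), Pow(Add(m, 18290), -1)) = Mul(Add(3294, 41990), Pow(Add(167888, 18290), -1)) = Mul(45284, Pow(186178, -1)) = Mul(45284, Rational(1, 186178)) = Rational(22642, 93089)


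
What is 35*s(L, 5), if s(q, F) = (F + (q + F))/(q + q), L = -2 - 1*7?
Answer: -35/18 ≈ -1.9444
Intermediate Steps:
L = -9 (L = -2 - 7 = -9)
s(q, F) = (q + 2*F)/(2*q) (s(q, F) = (F + (F + q))/((2*q)) = (q + 2*F)*(1/(2*q)) = (q + 2*F)/(2*q))
35*s(L, 5) = 35*((5 + (½)*(-9))/(-9)) = 35*(-(5 - 9/2)/9) = 35*(-⅑*½) = 35*(-1/18) = -35/18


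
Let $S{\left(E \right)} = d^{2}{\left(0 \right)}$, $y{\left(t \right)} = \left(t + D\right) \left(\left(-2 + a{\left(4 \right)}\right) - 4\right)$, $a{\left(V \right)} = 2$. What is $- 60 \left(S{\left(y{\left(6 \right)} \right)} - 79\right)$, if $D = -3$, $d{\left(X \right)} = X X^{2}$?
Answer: $4740$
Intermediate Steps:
$d{\left(X \right)} = X^{3}$
$y{\left(t \right)} = 12 - 4 t$ ($y{\left(t \right)} = \left(t - 3\right) \left(\left(-2 + 2\right) - 4\right) = \left(-3 + t\right) \left(0 - 4\right) = \left(-3 + t\right) \left(-4\right) = 12 - 4 t$)
$S{\left(E \right)} = 0$ ($S{\left(E \right)} = \left(0^{3}\right)^{2} = 0^{2} = 0$)
$- 60 \left(S{\left(y{\left(6 \right)} \right)} - 79\right) = - 60 \left(0 - 79\right) = \left(-60\right) \left(-79\right) = 4740$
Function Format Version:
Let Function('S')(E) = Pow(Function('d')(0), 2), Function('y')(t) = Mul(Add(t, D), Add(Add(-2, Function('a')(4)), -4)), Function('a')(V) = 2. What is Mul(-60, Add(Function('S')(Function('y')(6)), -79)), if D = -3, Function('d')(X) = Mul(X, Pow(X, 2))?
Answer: 4740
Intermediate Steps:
Function('d')(X) = Pow(X, 3)
Function('y')(t) = Add(12, Mul(-4, t)) (Function('y')(t) = Mul(Add(t, -3), Add(Add(-2, 2), -4)) = Mul(Add(-3, t), Add(0, -4)) = Mul(Add(-3, t), -4) = Add(12, Mul(-4, t)))
Function('S')(E) = 0 (Function('S')(E) = Pow(Pow(0, 3), 2) = Pow(0, 2) = 0)
Mul(-60, Add(Function('S')(Function('y')(6)), -79)) = Mul(-60, Add(0, -79)) = Mul(-60, -79) = 4740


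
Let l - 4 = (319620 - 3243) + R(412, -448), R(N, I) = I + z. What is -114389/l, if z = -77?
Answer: -114389/315856 ≈ -0.36216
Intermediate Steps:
R(N, I) = -77 + I (R(N, I) = I - 77 = -77 + I)
l = 315856 (l = 4 + ((319620 - 3243) + (-77 - 448)) = 4 + (316377 - 525) = 4 + 315852 = 315856)
-114389/l = -114389/315856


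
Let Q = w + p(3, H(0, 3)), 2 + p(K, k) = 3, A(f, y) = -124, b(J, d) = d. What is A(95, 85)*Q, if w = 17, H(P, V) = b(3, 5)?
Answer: -2232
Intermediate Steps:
H(P, V) = 5
p(K, k) = 1 (p(K, k) = -2 + 3 = 1)
Q = 18 (Q = 17 + 1 = 18)
A(95, 85)*Q = -124*18 = -2232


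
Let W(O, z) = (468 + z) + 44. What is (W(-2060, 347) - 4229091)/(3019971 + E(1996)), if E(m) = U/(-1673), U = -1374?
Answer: -7073832136/5052412857 ≈ -1.4001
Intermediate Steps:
W(O, z) = 512 + z
E(m) = 1374/1673 (E(m) = -1374/(-1673) = -1374*(-1/1673) = 1374/1673)
(W(-2060, 347) - 4229091)/(3019971 + E(1996)) = ((512 + 347) - 4229091)/(3019971 + 1374/1673) = (859 - 4229091)/(5052412857/1673) = -4228232*1673/5052412857 = -7073832136/5052412857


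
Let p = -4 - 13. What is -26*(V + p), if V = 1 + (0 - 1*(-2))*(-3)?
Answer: 572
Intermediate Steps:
p = -17
V = -5 (V = 1 + (0 + 2)*(-3) = 1 + 2*(-3) = 1 - 6 = -5)
-26*(V + p) = -26*(-5 - 17) = -26*(-22) = 572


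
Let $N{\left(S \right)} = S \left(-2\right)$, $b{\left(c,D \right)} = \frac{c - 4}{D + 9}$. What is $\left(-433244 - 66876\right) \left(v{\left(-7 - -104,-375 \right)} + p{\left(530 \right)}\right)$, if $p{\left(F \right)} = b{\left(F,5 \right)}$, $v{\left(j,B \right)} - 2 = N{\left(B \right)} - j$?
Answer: $- \frac{2424581760}{7} \approx -3.4637 \cdot 10^{8}$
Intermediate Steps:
$b{\left(c,D \right)} = \frac{-4 + c}{9 + D}$
$N{\left(S \right)} = - 2 S$
$v{\left(j,B \right)} = 2 - j - 2 B$ ($v{\left(j,B \right)} = 2 - \left(j + 2 B\right) = 2 - j - 2 B$)
$p{\left(F \right)} = - \frac{2}{7} + \frac{F}{14}$ ($p{\left(F \right)} = \frac{-4 + F}{9 + 5} = \frac{-4 + F}{14} = - \frac{2}{7} + \frac{F}{14}$)
$\left(-433244 - 66876\right) \left(v{\left(-7 - -104,-375 \right)} + p{\left(530 \right)}\right) = \left(-433244 - 66876\right) \left(\left(2 - \left(-7 - -104\right) - -750\right) + \left(- \frac{2}{7} + \frac{1}{14} \cdot 530\right)\right) = - 500120 \left(\left(2 - \left(-7 + 104\right) + 750\right) + \left(- \frac{2}{7} + \frac{265}{7}\right)\right) = - 500120 \left(\left(2 - 97 + 750\right) + \frac{263}{7}\right) = - 500120 \left(655 + \frac{263}{7}\right) = \left(-500120\right) \frac{4848}{7} = - \frac{2424581760}{7}$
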